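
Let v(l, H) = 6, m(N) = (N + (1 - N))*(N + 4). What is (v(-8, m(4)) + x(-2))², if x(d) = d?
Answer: 16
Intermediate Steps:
m(N) = 4 + N (m(N) = 1*(4 + N) = 4 + N)
(v(-8, m(4)) + x(-2))² = (6 - 2)² = 4² = 16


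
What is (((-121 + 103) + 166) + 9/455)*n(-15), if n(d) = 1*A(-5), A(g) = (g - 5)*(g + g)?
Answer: 1346980/91 ≈ 14802.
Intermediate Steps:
A(g) = 2*g*(-5 + g) (A(g) = (-5 + g)*(2*g) = 2*g*(-5 + g))
n(d) = 100 (n(d) = 1*(2*(-5)*(-5 - 5)) = 1*(2*(-5)*(-10)) = 1*100 = 100)
(((-121 + 103) + 166) + 9/455)*n(-15) = (((-121 + 103) + 166) + 9/455)*100 = ((-18 + 166) + 9*(1/455))*100 = (148 + 9/455)*100 = (67349/455)*100 = 1346980/91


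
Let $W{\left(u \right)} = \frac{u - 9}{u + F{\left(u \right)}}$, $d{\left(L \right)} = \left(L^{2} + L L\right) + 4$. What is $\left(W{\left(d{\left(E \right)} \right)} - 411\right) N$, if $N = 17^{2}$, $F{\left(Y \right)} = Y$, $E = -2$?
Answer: $- \frac{949943}{8} \approx -1.1874 \cdot 10^{5}$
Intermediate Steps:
$d{\left(L \right)} = 4 + 2 L^{2}$ ($d{\left(L \right)} = \left(L^{2} + L^{2}\right) + 4 = 2 L^{2} + 4 = 4 + 2 L^{2}$)
$W{\left(u \right)} = \frac{-9 + u}{2 u}$ ($W{\left(u \right)} = \frac{u - 9}{u + u} = \frac{-9 + u}{2 u}$)
$N = 289$
$\left(W{\left(d{\left(E \right)} \right)} - 411\right) N = \left(\frac{-9 + \left(4 + 2 \left(-2\right)^{2}\right)}{2 \left(4 + 2 \left(-2\right)^{2}\right)} - 411\right) 289 = \left(\frac{-9 + \left(4 + 2 \cdot 4\right)}{2 \left(4 + 2 \cdot 4\right)} - 411\right) 289 = \left(\frac{-9 + \left(4 + 8\right)}{2 \left(4 + 8\right)} - 411\right) 289 = \left(\frac{-9 + 12}{2 \cdot 12} - 411\right) 289 = \left(\frac{1}{2} \cdot \frac{1}{12} \cdot 3 - 411\right) 289 = \left(\frac{1}{8} - 411\right) 289 = \left(- \frac{3287}{8}\right) 289 = - \frac{949943}{8}$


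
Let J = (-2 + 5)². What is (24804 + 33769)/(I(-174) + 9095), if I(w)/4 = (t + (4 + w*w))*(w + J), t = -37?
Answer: -58573/19951285 ≈ -0.0029358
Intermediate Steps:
J = 9 (J = 3² = 9)
I(w) = 4*(-33 + w²)*(9 + w) (I(w) = 4*((-37 + (4 + w*w))*(w + 9)) = 4*((-37 + (4 + w²))*(9 + w)) = 4*((-33 + w²)*(9 + w)) = 4*(-33 + w²)*(9 + w))
(24804 + 33769)/(I(-174) + 9095) = (24804 + 33769)/((-1188 - 132*(-174) + 4*(-174)³ + 36*(-174)²) + 9095) = 58573/((-1188 + 22968 + 4*(-5268024) + 36*30276) + 9095) = 58573/((-1188 + 22968 - 21072096 + 1089936) + 9095) = 58573/(-19960380 + 9095) = 58573/(-19951285) = 58573*(-1/19951285) = -58573/19951285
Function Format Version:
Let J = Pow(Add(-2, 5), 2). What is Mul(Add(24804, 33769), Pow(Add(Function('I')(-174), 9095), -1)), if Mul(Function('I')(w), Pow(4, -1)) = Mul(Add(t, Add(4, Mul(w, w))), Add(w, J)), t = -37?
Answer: Rational(-58573, 19951285) ≈ -0.0029358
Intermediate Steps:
J = 9 (J = Pow(3, 2) = 9)
Function('I')(w) = Mul(4, Add(-33, Pow(w, 2)), Add(9, w)) (Function('I')(w) = Mul(4, Mul(Add(-37, Add(4, Mul(w, w))), Add(w, 9))) = Mul(4, Mul(Add(-37, Add(4, Pow(w, 2))), Add(9, w))) = Mul(4, Mul(Add(-33, Pow(w, 2)), Add(9, w))) = Mul(4, Add(-33, Pow(w, 2)), Add(9, w)))
Mul(Add(24804, 33769), Pow(Add(Function('I')(-174), 9095), -1)) = Mul(Add(24804, 33769), Pow(Add(Add(-1188, Mul(-132, -174), Mul(4, Pow(-174, 3)), Mul(36, Pow(-174, 2))), 9095), -1)) = Mul(58573, Pow(Add(Add(-1188, 22968, Mul(4, -5268024), Mul(36, 30276)), 9095), -1)) = Mul(58573, Pow(Add(Add(-1188, 22968, -21072096, 1089936), 9095), -1)) = Mul(58573, Pow(Add(-19960380, 9095), -1)) = Mul(58573, Pow(-19951285, -1)) = Mul(58573, Rational(-1, 19951285)) = Rational(-58573, 19951285)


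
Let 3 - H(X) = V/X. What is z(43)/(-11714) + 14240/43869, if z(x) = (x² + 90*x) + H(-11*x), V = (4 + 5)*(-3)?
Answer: -39830645971/243065933418 ≈ -0.16387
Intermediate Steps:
V = -27 (V = 9*(-3) = -27)
H(X) = 3 + 27/X (H(X) = 3 - (-27)/X = 3 + 27/X)
z(x) = 3 + x² + 90*x - 27/(11*x) (z(x) = (x² + 90*x) + (3 + 27/((-11*x))) = (x² + 90*x) + (3 + 27*(-1/(11*x))) = (x² + 90*x) + (3 - 27/(11*x)) = 3 + x² + 90*x - 27/(11*x))
z(43)/(-11714) + 14240/43869 = (3 + 43² + 90*43 - 27/11/43)/(-11714) + 14240/43869 = (3 + 1849 + 3870 - 27/11*1/43)*(-1/11714) + 14240*(1/43869) = (3 + 1849 + 3870 - 27/473)*(-1/11714) + 14240/43869 = (2706479/473)*(-1/11714) + 14240/43869 = -2706479/5540722 + 14240/43869 = -39830645971/243065933418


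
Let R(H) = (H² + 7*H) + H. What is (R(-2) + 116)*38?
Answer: 3952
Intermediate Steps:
R(H) = H² + 8*H
(R(-2) + 116)*38 = (-2*(8 - 2) + 116)*38 = (-2*6 + 116)*38 = (-12 + 116)*38 = 104*38 = 3952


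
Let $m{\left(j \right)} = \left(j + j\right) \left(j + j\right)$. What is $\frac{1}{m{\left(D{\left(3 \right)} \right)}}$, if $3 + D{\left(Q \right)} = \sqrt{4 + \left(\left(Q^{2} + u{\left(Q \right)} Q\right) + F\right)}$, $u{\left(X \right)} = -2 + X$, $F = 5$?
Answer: $\frac{1}{4 \left(3 - \sqrt{21}\right)^{2}} \approx 0.099818$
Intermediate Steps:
$D{\left(Q \right)} = -3 + \sqrt{9 + Q^{2} + Q \left(-2 + Q\right)}$ ($D{\left(Q \right)} = -3 + \sqrt{4 + \left(\left(Q^{2} + \left(-2 + Q\right) Q\right) + 5\right)} = -3 + \sqrt{4 + \left(\left(Q^{2} + Q \left(-2 + Q\right)\right) + 5\right)} = -3 + \sqrt{4 + \left(5 + Q^{2} + Q \left(-2 + Q\right)\right)} = -3 + \sqrt{9 + Q^{2} + Q \left(-2 + Q\right)}$)
$m{\left(j \right)} = 4 j^{2}$ ($m{\left(j \right)} = 2 j 2 j = 4 j^{2}$)
$\frac{1}{m{\left(D{\left(3 \right)} \right)}} = \frac{1}{4 \left(-3 + \sqrt{9 + 3^{2} + 3 \left(-2 + 3\right)}\right)^{2}} = \frac{1}{4 \left(-3 + \sqrt{9 + 9 + 3 \cdot 1}\right)^{2}} = \frac{1}{4 \left(-3 + \sqrt{9 + 9 + 3}\right)^{2}} = \frac{1}{4 \left(-3 + \sqrt{21}\right)^{2}}$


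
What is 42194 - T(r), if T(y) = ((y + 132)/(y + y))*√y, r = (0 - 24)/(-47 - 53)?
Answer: 42194 - 551*√6/10 ≈ 42059.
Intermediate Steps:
r = 6/25 (r = -24/(-100) = -24*(-1/100) = 6/25 ≈ 0.24000)
T(y) = (132 + y)/(2*√y) (T(y) = ((132 + y)/((2*y)))*√y = ((132 + y)*(1/(2*y)))*√y = ((132 + y)/(2*y))*√y = (132 + y)/(2*√y))
42194 - T(r) = 42194 - (132 + 6/25)/(2*√(6/25)) = 42194 - 5*√6/6*3306/(2*25) = 42194 - 551*√6/10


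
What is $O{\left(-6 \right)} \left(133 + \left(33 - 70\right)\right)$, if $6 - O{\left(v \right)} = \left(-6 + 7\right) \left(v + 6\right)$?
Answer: $576$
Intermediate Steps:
$O{\left(v \right)} = - v$ ($O{\left(v \right)} = 6 - \left(-6 + 7\right) \left(v + 6\right) = 6 - 1 \left(6 + v\right) = 6 - \left(6 + v\right) = - v$)
$O{\left(-6 \right)} \left(133 + \left(33 - 70\right)\right) = \left(-1\right) \left(-6\right) \left(133 + \left(33 - 70\right)\right) = 6 \left(133 - 37\right) = 6 \cdot 96 = 576$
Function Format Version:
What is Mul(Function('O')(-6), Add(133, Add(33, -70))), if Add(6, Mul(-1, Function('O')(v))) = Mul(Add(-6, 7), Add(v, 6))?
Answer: 576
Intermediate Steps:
Function('O')(v) = Mul(-1, v) (Function('O')(v) = Add(6, Mul(-1, Mul(Add(-6, 7), Add(v, 6)))) = Add(6, Mul(-1, Mul(1, Add(6, v)))) = Add(6, Mul(-1, Add(6, v))) = Add(6, Add(-6, Mul(-1, v))) = Mul(-1, v))
Mul(Function('O')(-6), Add(133, Add(33, -70))) = Mul(Mul(-1, -6), Add(133, Add(33, -70))) = Mul(6, Add(133, -37)) = Mul(6, 96) = 576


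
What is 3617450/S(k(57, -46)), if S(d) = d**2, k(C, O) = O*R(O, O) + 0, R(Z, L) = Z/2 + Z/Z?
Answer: 1808725/512072 ≈ 3.5322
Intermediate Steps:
R(Z, L) = 1 + Z/2 (R(Z, L) = Z*(1/2) + 1 = Z/2 + 1 = 1 + Z/2)
k(C, O) = O*(1 + O/2) (k(C, O) = O*(1 + O/2) + 0 = O*(1 + O/2))
3617450/S(k(57, -46)) = 3617450/(((1/2)*(-46)*(2 - 46))**2) = 3617450/(((1/2)*(-46)*(-44))**2) = 3617450/(1012**2) = 3617450/1024144 = 3617450*(1/1024144) = 1808725/512072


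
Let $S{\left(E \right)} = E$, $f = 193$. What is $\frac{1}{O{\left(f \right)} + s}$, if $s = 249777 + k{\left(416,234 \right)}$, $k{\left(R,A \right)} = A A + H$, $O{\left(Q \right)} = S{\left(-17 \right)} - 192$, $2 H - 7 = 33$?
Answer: $\frac{1}{304344} \approx 3.2858 \cdot 10^{-6}$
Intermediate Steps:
$H = 20$ ($H = \frac{7}{2} + \frac{1}{2} \cdot 33 = \frac{7}{2} + \frac{33}{2} = 20$)
$O{\left(Q \right)} = -209$ ($O{\left(Q \right)} = -17 - 192 = -209$)
$k{\left(R,A \right)} = 20 + A^{2}$ ($k{\left(R,A \right)} = A A + 20 = A^{2} + 20 = 20 + A^{2}$)
$s = 304553$ ($s = 249777 + \left(20 + 234^{2}\right) = 249777 + \left(20 + 54756\right) = 249777 + 54776 = 304553$)
$\frac{1}{O{\left(f \right)} + s} = \frac{1}{-209 + 304553} = \frac{1}{304344}$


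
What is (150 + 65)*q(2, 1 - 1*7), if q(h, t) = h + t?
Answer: -860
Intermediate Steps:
(150 + 65)*q(2, 1 - 1*7) = (150 + 65)*(2 + (1 - 1*7)) = 215*(2 + (1 - 7)) = 215*(2 - 6) = 215*(-4) = -860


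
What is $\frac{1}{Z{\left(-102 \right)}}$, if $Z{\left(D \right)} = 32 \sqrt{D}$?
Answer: $- \frac{i \sqrt{102}}{3264} \approx - 0.0030942 i$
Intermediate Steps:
$\frac{1}{Z{\left(-102 \right)}} = \frac{1}{32 \sqrt{-102}} = \frac{1}{32 i \sqrt{102}} = - \frac{i \sqrt{102}}{3264}$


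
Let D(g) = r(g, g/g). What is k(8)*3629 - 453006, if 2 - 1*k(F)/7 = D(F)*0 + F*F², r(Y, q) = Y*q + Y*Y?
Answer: -13408536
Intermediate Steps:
r(Y, q) = Y² + Y*q (r(Y, q) = Y*q + Y² = Y² + Y*q)
D(g) = g*(1 + g) (D(g) = g*(g + g/g) = g*(g + 1) = g*(1 + g))
k(F) = 14 - 7*F³ (k(F) = 14 - 7*((F*(1 + F))*0 + F*F²) = 14 - 7*(0 + F³) = 14 - 7*F³)
k(8)*3629 - 453006 = (14 - 7*8³)*3629 - 453006 = (14 - 7*512)*3629 - 453006 = (14 - 3584)*3629 - 453006 = -3570*3629 - 453006 = -12955530 - 453006 = -13408536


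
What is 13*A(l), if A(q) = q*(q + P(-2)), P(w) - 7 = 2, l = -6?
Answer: -234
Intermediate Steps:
P(w) = 9 (P(w) = 7 + 2 = 9)
A(q) = q*(9 + q) (A(q) = q*(q + 9) = q*(9 + q))
13*A(l) = 13*(-6*(9 - 6)) = 13*(-6*3) = 13*(-18) = -234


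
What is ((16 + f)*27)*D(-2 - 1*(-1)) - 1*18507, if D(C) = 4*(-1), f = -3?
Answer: -19911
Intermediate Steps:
D(C) = -4
((16 + f)*27)*D(-2 - 1*(-1)) - 1*18507 = ((16 - 3)*27)*(-4) - 1*18507 = (13*27)*(-4) - 18507 = 351*(-4) - 18507 = -1404 - 18507 = -19911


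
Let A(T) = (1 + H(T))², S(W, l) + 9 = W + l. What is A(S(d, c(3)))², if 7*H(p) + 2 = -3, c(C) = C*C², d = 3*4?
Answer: 16/2401 ≈ 0.0066639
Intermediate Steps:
d = 12
c(C) = C³
H(p) = -5/7 (H(p) = -2/7 + (⅐)*(-3) = -2/7 - 3/7 = -5/7)
S(W, l) = -9 + W + l (S(W, l) = -9 + (W + l) = -9 + W + l)
A(T) = 4/49 (A(T) = (1 - 5/7)² = (2/7)² = 4/49)
A(S(d, c(3)))² = (4/49)² = 16/2401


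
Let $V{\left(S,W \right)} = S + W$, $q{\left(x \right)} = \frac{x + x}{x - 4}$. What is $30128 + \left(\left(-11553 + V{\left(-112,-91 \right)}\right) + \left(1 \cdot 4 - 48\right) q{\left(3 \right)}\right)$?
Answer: $18636$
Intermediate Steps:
$q{\left(x \right)} = \frac{2 x}{-4 + x}$
$30128 + \left(\left(-11553 + V{\left(-112,-91 \right)}\right) + \left(1 \cdot 4 - 48\right) q{\left(3 \right)}\right) = 30128 + \left(\left(-11553 - 203\right) + \left(1 \cdot 4 - 48\right) 2 \cdot 3 \frac{1}{-4 + 3}\right) = 30128 + \left(\left(-11553 - 203\right) + \left(4 - 48\right) 2 \cdot 3 \frac{1}{-1}\right) = 30128 - \left(11756 + 44 \cdot 2 \cdot 3 \left(-1\right)\right) = 30128 - 11492 = 18636$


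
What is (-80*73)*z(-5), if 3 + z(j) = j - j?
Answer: 17520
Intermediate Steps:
z(j) = -3 (z(j) = -3 + (j - j) = -3 + 0 = -3)
(-80*73)*z(-5) = -80*73*(-3) = -5840*(-3) = 17520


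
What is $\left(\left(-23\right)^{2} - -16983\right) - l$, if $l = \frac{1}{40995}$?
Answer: $\frac{717904439}{40995} \approx 17512.0$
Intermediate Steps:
$l = \frac{1}{40995} \approx 2.4393 \cdot 10^{-5}$
$\left(\left(-23\right)^{2} - -16983\right) - l = \left(\left(-23\right)^{2} - -16983\right) - \frac{1}{40995} = \left(529 + 16983\right) - \frac{1}{40995} = 17512 - \frac{1}{40995} = \frac{717904439}{40995}$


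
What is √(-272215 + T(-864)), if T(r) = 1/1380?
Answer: I*√129601561155/690 ≈ 521.74*I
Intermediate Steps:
T(r) = 1/1380
√(-272215 + T(-864)) = √(-272215 + 1/1380) = √(-375656699/1380) = I*√129601561155/690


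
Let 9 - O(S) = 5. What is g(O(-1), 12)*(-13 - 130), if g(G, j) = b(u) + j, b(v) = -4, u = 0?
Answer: -1144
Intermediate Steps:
O(S) = 4 (O(S) = 9 - 1*5 = 9 - 5 = 4)
g(G, j) = -4 + j
g(O(-1), 12)*(-13 - 130) = (-4 + 12)*(-13 - 130) = 8*(-143) = -1144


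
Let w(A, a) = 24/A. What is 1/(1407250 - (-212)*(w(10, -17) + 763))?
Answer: 5/7847574 ≈ 6.3714e-7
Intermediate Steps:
1/(1407250 - (-212)*(w(10, -17) + 763)) = 1/(1407250 - (-212)*(24/10 + 763)) = 1/(1407250 - (-212)*(24*(⅒) + 763)) = 1/(1407250 - (-212)*(12/5 + 763)) = 1/(1407250 - (-212)*3827/5) = 1/(1407250 - 1*(-811324/5)) = 1/(1407250 + 811324/5) = 1/(7847574/5) = 5/7847574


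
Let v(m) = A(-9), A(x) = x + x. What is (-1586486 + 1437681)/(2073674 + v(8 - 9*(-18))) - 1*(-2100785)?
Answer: 4356305271155/2073656 ≈ 2.1008e+6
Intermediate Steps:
A(x) = 2*x
v(m) = -18 (v(m) = 2*(-9) = -18)
(-1586486 + 1437681)/(2073674 + v(8 - 9*(-18))) - 1*(-2100785) = (-1586486 + 1437681)/(2073674 - 18) - 1*(-2100785) = -148805/2073656 + 2100785 = 4356305271155/2073656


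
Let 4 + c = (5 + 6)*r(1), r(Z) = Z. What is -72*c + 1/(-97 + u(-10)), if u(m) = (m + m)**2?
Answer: -152711/303 ≈ -504.00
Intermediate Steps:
u(m) = 4*m**2 (u(m) = (2*m)**2 = 4*m**2)
c = 7 (c = -4 + (5 + 6)*1 = -4 + 11*1 = -4 + 11 = 7)
-72*c + 1/(-97 + u(-10)) = -72*7 + 1/(-97 + 4*(-10)**2) = -504 + 1/(-97 + 4*100) = -504 + 1/(-97 + 400) = -504 + 1/303 = -152711/303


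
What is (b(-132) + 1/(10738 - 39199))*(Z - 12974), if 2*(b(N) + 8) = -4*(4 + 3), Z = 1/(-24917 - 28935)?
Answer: 437470992120407/1532681772 ≈ 2.8543e+5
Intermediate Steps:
Z = -1/53852 (Z = 1/(-53852) = -1/53852 ≈ -1.8569e-5)
b(N) = -22 (b(N) = -8 + (-4*(4 + 3))/2 = -8 + (-4*7)/2 = -8 + (1/2)*(-28) = -8 - 14 = -22)
(b(-132) + 1/(10738 - 39199))*(Z - 12974) = (-22 + 1/(10738 - 39199))*(-1/53852 - 12974) = (-22 + 1/(-28461))*(-698675849/53852) = (-22 - 1/28461)*(-698675849/53852) = -626143/28461*(-698675849/53852) = 437470992120407/1532681772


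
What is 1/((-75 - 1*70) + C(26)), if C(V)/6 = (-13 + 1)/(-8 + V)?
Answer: -1/149 ≈ -0.0067114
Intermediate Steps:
C(V) = -72/(-8 + V) (C(V) = 6*((-13 + 1)/(-8 + V)) = 6*(-12/(-8 + V)) = -72/(-8 + V))
1/((-75 - 1*70) + C(26)) = 1/((-75 - 1*70) - 72/(-8 + 26)) = 1/((-75 - 70) - 72/18) = 1/(-145 - 72*1/18) = 1/(-145 - 4) = 1/(-149) = -1/149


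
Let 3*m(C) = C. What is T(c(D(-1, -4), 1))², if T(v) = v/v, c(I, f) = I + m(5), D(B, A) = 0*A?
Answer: 1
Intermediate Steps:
m(C) = C/3
D(B, A) = 0
c(I, f) = 5/3 + I (c(I, f) = I + (⅓)*5 = I + 5/3 = 5/3 + I)
T(v) = 1
T(c(D(-1, -4), 1))² = 1² = 1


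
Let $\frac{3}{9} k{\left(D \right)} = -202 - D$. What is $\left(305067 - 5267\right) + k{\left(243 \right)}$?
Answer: $298465$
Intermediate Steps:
$k{\left(D \right)} = -606 - 3 D$ ($k{\left(D \right)} = 3 \left(-202 - D\right) = -606 - 3 D$)
$\left(305067 - 5267\right) + k{\left(243 \right)} = \left(305067 - 5267\right) - 1335 = 299800 - 1335 = 298465$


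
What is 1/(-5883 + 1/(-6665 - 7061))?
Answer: -13726/80750059 ≈ -0.00016998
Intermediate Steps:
1/(-5883 + 1/(-6665 - 7061)) = 1/(-5883 + 1/(-13726)) = 1/(-5883 - 1/13726) = 1/(-80750059/13726) = -13726/80750059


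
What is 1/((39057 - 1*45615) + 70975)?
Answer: 1/64417 ≈ 1.5524e-5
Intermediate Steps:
1/((39057 - 1*45615) + 70975) = 1/((39057 - 45615) + 70975) = 1/(-6558 + 70975) = 1/64417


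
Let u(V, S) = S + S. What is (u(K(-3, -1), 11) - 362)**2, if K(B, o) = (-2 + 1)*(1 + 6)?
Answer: 115600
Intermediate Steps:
K(B, o) = -7 (K(B, o) = -1*7 = -7)
u(V, S) = 2*S
(u(K(-3, -1), 11) - 362)**2 = (2*11 - 362)**2 = (22 - 362)**2 = (-340)**2 = 115600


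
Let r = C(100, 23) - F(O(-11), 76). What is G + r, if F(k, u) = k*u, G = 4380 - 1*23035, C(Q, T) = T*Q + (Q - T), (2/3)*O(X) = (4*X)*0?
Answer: -16278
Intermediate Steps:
O(X) = 0 (O(X) = 3*((4*X)*0)/2 = (3/2)*0 = 0)
C(Q, T) = Q - T + Q*T (C(Q, T) = Q*T + (Q - T) = Q - T + Q*T)
G = -18655 (G = 4380 - 23035 = -18655)
r = 2377 (r = (100 - 1*23 + 100*23) - 0*76 = (100 - 23 + 2300) - 1*0 = 2377 + 0 = 2377)
G + r = -18655 + 2377 = -16278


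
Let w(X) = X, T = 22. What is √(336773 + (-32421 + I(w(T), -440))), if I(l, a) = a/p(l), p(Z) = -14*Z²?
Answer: 3*√200500377/77 ≈ 551.68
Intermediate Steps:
I(l, a) = -a/(14*l²) (I(l, a) = a/((-14*l²)) = a*(-1/(14*l²)) = -a/(14*l²))
√(336773 + (-32421 + I(w(T), -440))) = √(336773 + (-32421 - 1/14*(-440)/22²)) = √(336773 + (-32421 - 1/14*(-440)*1/484)) = √(336773 + (-32421 + 5/77)) = √(336773 - 2496412/77) = √(23435109/77) = 3*√200500377/77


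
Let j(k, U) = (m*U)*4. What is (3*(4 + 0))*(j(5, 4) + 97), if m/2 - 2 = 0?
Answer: 1932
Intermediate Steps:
m = 4 (m = 4 + 2*0 = 4 + 0 = 4)
j(k, U) = 16*U (j(k, U) = (4*U)*4 = 16*U)
(3*(4 + 0))*(j(5, 4) + 97) = (3*(4 + 0))*(16*4 + 97) = (3*4)*(64 + 97) = 12*161 = 1932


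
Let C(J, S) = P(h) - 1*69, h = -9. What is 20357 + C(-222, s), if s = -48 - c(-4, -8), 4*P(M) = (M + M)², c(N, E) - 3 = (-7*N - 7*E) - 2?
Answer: 20369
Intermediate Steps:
c(N, E) = 1 - 7*E - 7*N (c(N, E) = 3 + ((-7*N - 7*E) - 2) = 3 + ((-7*E - 7*N) - 2) = 3 + (-2 - 7*E - 7*N) = 1 - 7*E - 7*N)
P(M) = M² (P(M) = (M + M)²/4 = (2*M)²/4 = (4*M²)/4 = M²)
s = -133 (s = -48 - (1 - 7*(-8) - 7*(-4)) = -48 - (1 + 56 + 28) = -48 - 1*85 = -48 - 85 = -133)
C(J, S) = 12 (C(J, S) = (-9)² - 1*69 = 81 - 69 = 12)
20357 + C(-222, s) = 20357 + 12 = 20369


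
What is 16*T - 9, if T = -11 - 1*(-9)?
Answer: -41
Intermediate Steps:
T = -2 (T = -11 + 9 = -2)
16*T - 9 = 16*(-2) - 9 = -32 - 9 = -41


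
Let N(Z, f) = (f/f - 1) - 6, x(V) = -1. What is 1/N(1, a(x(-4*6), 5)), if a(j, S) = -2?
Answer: -⅙ ≈ -0.16667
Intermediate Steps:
N(Z, f) = -6 (N(Z, f) = (1 - 1) - 6 = 0 - 6 = -6)
1/N(1, a(x(-4*6), 5)) = 1/(-6) = -⅙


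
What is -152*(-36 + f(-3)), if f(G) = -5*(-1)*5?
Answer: 1672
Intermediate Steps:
f(G) = 25 (f(G) = 5*5 = 25)
-152*(-36 + f(-3)) = -152*(-36 + 25) = -152*(-11) = 1672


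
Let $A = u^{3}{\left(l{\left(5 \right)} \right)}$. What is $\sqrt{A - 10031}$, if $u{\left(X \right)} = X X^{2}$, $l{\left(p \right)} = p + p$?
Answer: $\sqrt{999989969} \approx 31623.0$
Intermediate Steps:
$l{\left(p \right)} = 2 p$
$u{\left(X \right)} = X^{3}$
$A = 1000000000$ ($A = \left(\left(2 \cdot 5\right)^{3}\right)^{3} = \left(10^{3}\right)^{3} = 1000^{3} = 1000000000$)
$\sqrt{A - 10031} = \sqrt{1000000000 - 10031} = \sqrt{999989969}$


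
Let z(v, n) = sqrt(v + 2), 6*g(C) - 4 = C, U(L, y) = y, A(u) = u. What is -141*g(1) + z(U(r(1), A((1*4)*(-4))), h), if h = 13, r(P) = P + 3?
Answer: -235/2 + I*sqrt(14) ≈ -117.5 + 3.7417*I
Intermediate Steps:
r(P) = 3 + P
g(C) = 2/3 + C/6
z(v, n) = sqrt(2 + v)
-141*g(1) + z(U(r(1), A((1*4)*(-4))), h) = -141*(2/3 + (1/6)*1) + sqrt(2 + (1*4)*(-4)) = -141*(2/3 + 1/6) + sqrt(2 + 4*(-4)) = -141*5/6 + sqrt(2 - 16) = -235/2 + sqrt(-14) = -235/2 + I*sqrt(14)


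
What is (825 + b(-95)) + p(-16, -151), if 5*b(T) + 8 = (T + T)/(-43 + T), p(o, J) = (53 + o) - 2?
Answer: 296243/345 ≈ 858.68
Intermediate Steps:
p(o, J) = 51 + o
b(T) = -8/5 + 2*T/(5*(-43 + T)) (b(T) = -8/5 + ((T + T)/(-43 + T))/5 = -8/5 + ((2*T)/(-43 + T))/5 = -8/5 + (2*T/(-43 + T))/5 = -8/5 + 2*T/(5*(-43 + T)))
(825 + b(-95)) + p(-16, -151) = (825 + 2*(172 - 3*(-95))/(5*(-43 - 95))) + (51 - 16) = (825 + (⅖)*(172 + 285)/(-138)) + 35 = (825 + (⅖)*(-1/138)*457) + 35 = (825 - 457/345) + 35 = 284168/345 + 35 = 296243/345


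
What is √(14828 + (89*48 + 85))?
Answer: √19185 ≈ 138.51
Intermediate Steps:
√(14828 + (89*48 + 85)) = √(14828 + (4272 + 85)) = √(14828 + 4357) = √19185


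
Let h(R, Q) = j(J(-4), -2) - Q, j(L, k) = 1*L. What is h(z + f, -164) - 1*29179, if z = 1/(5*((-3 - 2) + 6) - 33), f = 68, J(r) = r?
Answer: -29019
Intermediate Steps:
z = -1/28 (z = 1/(5*(-5 + 6) - 33) = 1/(5*1 - 33) = 1/(5 - 33) = 1/(-28) = -1/28 ≈ -0.035714)
j(L, k) = L
h(R, Q) = -4 - Q
h(z + f, -164) - 1*29179 = (-4 - 1*(-164)) - 1*29179 = (-4 + 164) - 29179 = 160 - 29179 = -29019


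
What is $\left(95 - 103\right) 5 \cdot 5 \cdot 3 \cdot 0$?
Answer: $0$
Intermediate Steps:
$\left(95 - 103\right) 5 \cdot 5 \cdot 3 \cdot 0 = - 8 \cdot 25 \cdot 0 = \left(-8\right) 0 = 0$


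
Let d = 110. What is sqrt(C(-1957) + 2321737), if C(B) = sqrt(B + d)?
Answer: sqrt(2321737 + I*sqrt(1847)) ≈ 1523.7 + 0.01*I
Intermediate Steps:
C(B) = sqrt(110 + B) (C(B) = sqrt(B + 110) = sqrt(110 + B))
sqrt(C(-1957) + 2321737) = sqrt(sqrt(110 - 1957) + 2321737) = sqrt(sqrt(-1847) + 2321737) = sqrt(I*sqrt(1847) + 2321737) = sqrt(2321737 + I*sqrt(1847))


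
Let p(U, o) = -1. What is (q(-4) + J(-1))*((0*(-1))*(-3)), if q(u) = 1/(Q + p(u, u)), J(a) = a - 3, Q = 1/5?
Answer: 0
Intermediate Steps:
Q = ⅕ ≈ 0.20000
J(a) = -3 + a
q(u) = -5/4 (q(u) = 1/(⅕ - 1) = 1/(-⅘) = -5/4)
(q(-4) + J(-1))*((0*(-1))*(-3)) = (-5/4 + (-3 - 1))*((0*(-1))*(-3)) = (-5/4 - 4)*(0*(-3)) = -21/4*0 = 0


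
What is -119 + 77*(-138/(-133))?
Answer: -743/19 ≈ -39.105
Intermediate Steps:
-119 + 77*(-138/(-133)) = -119 + 77*(-138*(-1/133)) = -119 + 77*(138/133) = -119 + 1518/19 = -743/19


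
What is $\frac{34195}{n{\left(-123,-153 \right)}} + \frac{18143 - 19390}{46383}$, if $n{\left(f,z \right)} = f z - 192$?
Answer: $\frac{74420896}{41141721} \approx 1.8089$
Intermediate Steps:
$n{\left(f,z \right)} = -192 + f z$
$\frac{34195}{n{\left(-123,-153 \right)}} + \frac{18143 - 19390}{46383} = \frac{34195}{-192 - -18819} + \frac{18143 - 19390}{46383} = \frac{34195}{-192 + 18819} + \left(18143 - 19390\right) \frac{1}{46383} = \frac{34195}{18627} - \frac{1247}{46383} = 34195 \cdot \frac{1}{18627} - \frac{1247}{46383} = \frac{4885}{2661} - \frac{1247}{46383} = \frac{74420896}{41141721}$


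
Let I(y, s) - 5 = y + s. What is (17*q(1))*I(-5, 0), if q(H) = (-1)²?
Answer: 0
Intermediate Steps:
I(y, s) = 5 + s + y (I(y, s) = 5 + (y + s) = 5 + (s + y) = 5 + s + y)
q(H) = 1
(17*q(1))*I(-5, 0) = (17*1)*(5 + 0 - 5) = 17*0 = 0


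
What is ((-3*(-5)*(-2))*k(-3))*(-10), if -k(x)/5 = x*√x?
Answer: 4500*I*√3 ≈ 7794.2*I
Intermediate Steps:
k(x) = -5*x^(3/2) (k(x) = -5*x*√x = -5*x^(3/2))
((-3*(-5)*(-2))*k(-3))*(-10) = ((-3*(-5)*(-2))*(-(-15)*I*√3))*(-10) = ((15*(-2))*(-(-15)*I*√3))*(-10) = -450*I*√3*(-10) = 4500*I*√3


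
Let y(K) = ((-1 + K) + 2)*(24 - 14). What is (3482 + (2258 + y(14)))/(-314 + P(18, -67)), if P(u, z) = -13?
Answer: -5890/327 ≈ -18.012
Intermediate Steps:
y(K) = 10 + 10*K (y(K) = (1 + K)*10 = 10 + 10*K)
(3482 + (2258 + y(14)))/(-314 + P(18, -67)) = (3482 + (2258 + (10 + 10*14)))/(-314 - 13) = (3482 + (2258 + (10 + 140)))/(-327) = (3482 + (2258 + 150))*(-1/327) = (3482 + 2408)*(-1/327) = 5890*(-1/327) = -5890/327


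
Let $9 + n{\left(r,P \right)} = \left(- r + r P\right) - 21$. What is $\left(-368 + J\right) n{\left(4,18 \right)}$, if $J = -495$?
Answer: $-32794$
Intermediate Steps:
$n{\left(r,P \right)} = -30 - r + P r$ ($n{\left(r,P \right)} = -9 - \left(21 + r - r P\right) = -9 - \left(21 + r - P r\right) = -30 - r + P r$)
$\left(-368 + J\right) n{\left(4,18 \right)} = \left(-368 - 495\right) \left(-30 - 4 + 18 \cdot 4\right) = - 863 \left(-30 - 4 + 72\right) = \left(-863\right) 38 = -32794$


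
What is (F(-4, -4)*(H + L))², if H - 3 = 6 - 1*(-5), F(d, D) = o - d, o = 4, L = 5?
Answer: 23104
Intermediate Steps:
F(d, D) = 4 - d
H = 14 (H = 3 + (6 - 1*(-5)) = 3 + (6 + 5) = 3 + 11 = 14)
(F(-4, -4)*(H + L))² = ((4 - 1*(-4))*(14 + 5))² = ((4 + 4)*19)² = (8*19)² = 152² = 23104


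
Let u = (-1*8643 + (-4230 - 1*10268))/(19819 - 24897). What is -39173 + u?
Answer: -198897353/5078 ≈ -39168.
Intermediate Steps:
u = 23141/5078 (u = (-8643 + (-4230 - 10268))/(-5078) = (-8643 - 14498)*(-1/5078) = -23141*(-1/5078) = 23141/5078 ≈ 4.5571)
-39173 + u = -39173 + 23141/5078 = -198897353/5078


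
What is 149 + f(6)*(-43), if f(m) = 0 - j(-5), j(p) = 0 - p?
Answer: 364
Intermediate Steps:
j(p) = -p
f(m) = -5 (f(m) = 0 - (-1)*(-5) = 0 - 1*5 = 0 - 5 = -5)
149 + f(6)*(-43) = 149 - 5*(-43) = 149 + 215 = 364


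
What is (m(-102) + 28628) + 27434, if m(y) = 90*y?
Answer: 46882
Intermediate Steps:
(m(-102) + 28628) + 27434 = (90*(-102) + 28628) + 27434 = (-9180 + 28628) + 27434 = 19448 + 27434 = 46882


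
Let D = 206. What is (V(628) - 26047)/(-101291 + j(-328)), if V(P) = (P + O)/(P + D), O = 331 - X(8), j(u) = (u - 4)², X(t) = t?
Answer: -7240749/2483374 ≈ -2.9157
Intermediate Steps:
j(u) = (-4 + u)²
O = 323 (O = 331 - 1*8 = 331 - 8 = 323)
V(P) = (323 + P)/(206 + P) (V(P) = (P + 323)/(P + 206) = (323 + P)/(206 + P))
(V(628) - 26047)/(-101291 + j(-328)) = ((323 + 628)/(206 + 628) - 26047)/(-101291 + (-4 - 328)²) = (951/834 - 26047)/(-101291 + (-332)²) = ((1/834)*951 - 26047)/(-101291 + 110224) = (317/278 - 26047)/8933 = -7240749/278*1/8933 = -7240749/2483374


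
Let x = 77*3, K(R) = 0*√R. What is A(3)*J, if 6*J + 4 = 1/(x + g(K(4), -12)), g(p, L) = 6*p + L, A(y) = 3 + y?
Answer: -875/219 ≈ -3.9954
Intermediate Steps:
K(R) = 0
g(p, L) = L + 6*p
x = 231
J = -875/1314 (J = -⅔ + 1/(6*(231 + (-12 + 6*0))) = -⅔ + 1/(6*(231 + (-12 + 0))) = -⅔ + 1/(6*(231 - 12)) = -⅔ + (⅙)/219 = -⅔ + (⅙)*(1/219) = -⅔ + 1/1314 = -875/1314 ≈ -0.66591)
A(3)*J = (3 + 3)*(-875/1314) = 6*(-875/1314) = -875/219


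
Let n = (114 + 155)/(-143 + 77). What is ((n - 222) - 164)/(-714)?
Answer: 25745/47124 ≈ 0.54632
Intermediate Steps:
n = -269/66 (n = 269/(-66) = 269*(-1/66) = -269/66 ≈ -4.0758)
((n - 222) - 164)/(-714) = ((-269/66 - 222) - 164)/(-714) = (-14921/66 - 164)*(-1/714) = -25745/66*(-1/714) = 25745/47124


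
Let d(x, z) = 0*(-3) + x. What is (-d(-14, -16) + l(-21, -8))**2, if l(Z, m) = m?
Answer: 36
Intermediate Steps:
d(x, z) = x (d(x, z) = 0 + x = x)
(-d(-14, -16) + l(-21, -8))**2 = (-1*(-14) - 8)**2 = (14 - 8)**2 = 6**2 = 36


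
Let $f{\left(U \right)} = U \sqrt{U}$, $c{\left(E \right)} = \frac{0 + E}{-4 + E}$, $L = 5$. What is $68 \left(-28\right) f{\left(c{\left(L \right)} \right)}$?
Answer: $- 9520 \sqrt{5} \approx -21287.0$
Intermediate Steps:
$c{\left(E \right)} = \frac{E}{-4 + E}$
$f{\left(U \right)} = U^{\frac{3}{2}}$
$68 \left(-28\right) f{\left(c{\left(L \right)} \right)} = 68 \left(-28\right) \left(\frac{5}{-4 + 5}\right)^{\frac{3}{2}} = - 1904 \left(\frac{5}{1}\right)^{\frac{3}{2}} = - 1904 \left(5 \cdot 1\right)^{\frac{3}{2}} = - 1904 \cdot 5^{\frac{3}{2}} = - 1904 \cdot 5 \sqrt{5} = - 9520 \sqrt{5}$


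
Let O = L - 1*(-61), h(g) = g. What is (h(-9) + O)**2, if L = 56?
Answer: 11664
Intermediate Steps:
O = 117 (O = 56 - 1*(-61) = 56 + 61 = 117)
(h(-9) + O)**2 = (-9 + 117)**2 = 108**2 = 11664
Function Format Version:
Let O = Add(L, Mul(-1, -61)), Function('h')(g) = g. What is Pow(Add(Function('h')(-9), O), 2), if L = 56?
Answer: 11664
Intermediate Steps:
O = 117 (O = Add(56, Mul(-1, -61)) = Add(56, 61) = 117)
Pow(Add(Function('h')(-9), O), 2) = Pow(Add(-9, 117), 2) = Pow(108, 2) = 11664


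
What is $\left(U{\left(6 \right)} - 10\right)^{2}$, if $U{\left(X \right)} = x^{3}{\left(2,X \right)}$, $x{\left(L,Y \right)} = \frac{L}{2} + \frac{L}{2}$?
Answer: $4$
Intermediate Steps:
$x{\left(L,Y \right)} = L$ ($x{\left(L,Y \right)} = L \frac{1}{2} + L \frac{1}{2} = \frac{L}{2} + \frac{L}{2} = L$)
$U{\left(X \right)} = 8$ ($U{\left(X \right)} = 2^{3} = 8$)
$\left(U{\left(6 \right)} - 10\right)^{2} = \left(8 - 10\right)^{2} = \left(-2\right)^{2} = 4$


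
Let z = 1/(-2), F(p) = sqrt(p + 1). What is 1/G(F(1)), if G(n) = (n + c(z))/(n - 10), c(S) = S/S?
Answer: 12 - 11*sqrt(2) ≈ -3.5564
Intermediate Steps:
F(p) = sqrt(1 + p)
z = -1/2 ≈ -0.50000
c(S) = 1
G(n) = (1 + n)/(-10 + n) (G(n) = (n + 1)/(n - 10) = (1 + n)/(-10 + n))
1/G(F(1)) = 1/((1 + sqrt(1 + 1))/(-10 + sqrt(1 + 1))) = 1/((1 + sqrt(2))/(-10 + sqrt(2))) = (-10 + sqrt(2))/(1 + sqrt(2))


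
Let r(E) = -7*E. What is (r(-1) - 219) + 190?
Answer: -22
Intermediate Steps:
(r(-1) - 219) + 190 = (-7*(-1) - 219) + 190 = (7 - 219) + 190 = -212 + 190 = -22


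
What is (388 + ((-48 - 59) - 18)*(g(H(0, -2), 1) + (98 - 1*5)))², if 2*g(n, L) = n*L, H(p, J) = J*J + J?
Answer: 129095044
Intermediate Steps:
H(p, J) = J + J² (H(p, J) = J² + J = J + J²)
g(n, L) = L*n/2 (g(n, L) = (n*L)/2 = (L*n)/2 = L*n/2)
(388 + ((-48 - 59) - 18)*(g(H(0, -2), 1) + (98 - 1*5)))² = (388 + ((-48 - 59) - 18)*((½)*1*(-2*(1 - 2)) + (98 - 1*5)))² = (388 + (-107 - 18)*((½)*1*(-2*(-1)) + (98 - 5)))² = (388 - 125*((½)*1*2 + 93))² = (388 - 125*(1 + 93))² = (388 - 125*94)² = (388 - 11750)² = (-11362)² = 129095044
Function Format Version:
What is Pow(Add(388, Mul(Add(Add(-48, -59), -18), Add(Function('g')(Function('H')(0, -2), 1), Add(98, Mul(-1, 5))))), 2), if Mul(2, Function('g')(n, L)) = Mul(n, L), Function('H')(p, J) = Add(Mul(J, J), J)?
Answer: 129095044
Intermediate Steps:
Function('H')(p, J) = Add(J, Pow(J, 2)) (Function('H')(p, J) = Add(Pow(J, 2), J) = Add(J, Pow(J, 2)))
Function('g')(n, L) = Mul(Rational(1, 2), L, n) (Function('g')(n, L) = Mul(Rational(1, 2), Mul(n, L)) = Mul(Rational(1, 2), Mul(L, n)) = Mul(Rational(1, 2), L, n))
Pow(Add(388, Mul(Add(Add(-48, -59), -18), Add(Function('g')(Function('H')(0, -2), 1), Add(98, Mul(-1, 5))))), 2) = Pow(Add(388, Mul(Add(Add(-48, -59), -18), Add(Mul(Rational(1, 2), 1, Mul(-2, Add(1, -2))), Add(98, Mul(-1, 5))))), 2) = Pow(Add(388, Mul(Add(-107, -18), Add(Mul(Rational(1, 2), 1, Mul(-2, -1)), Add(98, -5)))), 2) = Pow(Add(388, Mul(-125, Add(Mul(Rational(1, 2), 1, 2), 93))), 2) = Pow(Add(388, Mul(-125, Add(1, 93))), 2) = Pow(Add(388, Mul(-125, 94)), 2) = Pow(Add(388, -11750), 2) = Pow(-11362, 2) = 129095044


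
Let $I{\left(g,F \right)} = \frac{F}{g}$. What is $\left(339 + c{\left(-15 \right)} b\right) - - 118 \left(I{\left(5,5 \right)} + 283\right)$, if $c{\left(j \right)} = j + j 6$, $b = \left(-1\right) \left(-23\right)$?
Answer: $31436$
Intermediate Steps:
$b = 23$
$c{\left(j \right)} = 7 j$ ($c{\left(j \right)} = j + 6 j = 7 j$)
$\left(339 + c{\left(-15 \right)} b\right) - - 118 \left(I{\left(5,5 \right)} + 283\right) = \left(339 + 7 \left(-15\right) 23\right) - - 118 \left(\frac{5}{5} + 283\right) = \left(339 - 2415\right) - - 118 \left(5 \cdot \frac{1}{5} + 283\right) = \left(339 - 2415\right) - - 118 \left(1 + 283\right) = -2076 - \left(-118\right) 284 = -2076 - -33512 = -2076 + 33512 = 31436$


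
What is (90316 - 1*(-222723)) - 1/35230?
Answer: 11028363969/35230 ≈ 3.1304e+5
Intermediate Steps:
(90316 - 1*(-222723)) - 1/35230 = (90316 + 222723) - 1*1/35230 = 313039 - 1/35230 = 11028363969/35230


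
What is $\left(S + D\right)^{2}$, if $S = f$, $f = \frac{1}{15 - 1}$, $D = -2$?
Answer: $\frac{729}{196} \approx 3.7194$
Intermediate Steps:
$f = \frac{1}{14} \approx 0.071429$
$S = \frac{1}{14} \approx 0.071429$
$\left(S + D\right)^{2} = \left(\frac{1}{14} - 2\right)^{2} = \left(- \frac{27}{14}\right)^{2} = \frac{729}{196}$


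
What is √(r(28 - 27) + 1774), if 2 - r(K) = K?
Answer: 5*√71 ≈ 42.131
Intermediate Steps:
r(K) = 2 - K
√(r(28 - 27) + 1774) = √((2 - (28 - 27)) + 1774) = √((2 - 1*1) + 1774) = √((2 - 1) + 1774) = √(1 + 1774) = √1775 = 5*√71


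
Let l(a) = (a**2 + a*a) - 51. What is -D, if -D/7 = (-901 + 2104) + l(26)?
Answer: 17528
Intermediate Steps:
l(a) = -51 + 2*a**2 (l(a) = (a**2 + a**2) - 51 = 2*a**2 - 51 = -51 + 2*a**2)
D = -17528 (D = -7*((-901 + 2104) + (-51 + 2*26**2)) = -7*(1203 + (-51 + 2*676)) = -7*(1203 + (-51 + 1352)) = -7*(1203 + 1301) = -7*2504 = -17528)
-D = -1*(-17528) = 17528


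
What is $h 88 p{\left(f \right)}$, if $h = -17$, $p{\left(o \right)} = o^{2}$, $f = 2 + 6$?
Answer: $-95744$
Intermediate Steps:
$f = 8$
$h 88 p{\left(f \right)} = \left(-17\right) 88 \cdot 8^{2} = \left(-1496\right) 64 = -95744$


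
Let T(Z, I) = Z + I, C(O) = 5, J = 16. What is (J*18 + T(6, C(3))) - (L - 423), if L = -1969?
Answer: 2691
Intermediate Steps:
T(Z, I) = I + Z
(J*18 + T(6, C(3))) - (L - 423) = (16*18 + (5 + 6)) - (-1969 - 423) = (288 + 11) - 1*(-2392) = 299 + 2392 = 2691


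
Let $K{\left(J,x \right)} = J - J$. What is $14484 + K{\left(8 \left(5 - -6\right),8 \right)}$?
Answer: $14484$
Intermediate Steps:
$K{\left(J,x \right)} = 0$
$14484 + K{\left(8 \left(5 - -6\right),8 \right)} = 14484 + 0 = 14484$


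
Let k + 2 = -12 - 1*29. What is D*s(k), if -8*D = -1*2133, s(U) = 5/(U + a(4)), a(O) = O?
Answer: -3555/104 ≈ -34.183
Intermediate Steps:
k = -43 (k = -2 + (-12 - 1*29) = -2 + (-12 - 29) = -2 - 41 = -43)
s(U) = 5/(4 + U) (s(U) = 5/(U + 4) = 5/(4 + U))
D = 2133/8 (D = -(-1)*2133/8 = -⅛*(-2133) = 2133/8 ≈ 266.63)
D*s(k) = 2133*(5/(4 - 43))/8 = 2133*(5/(-39))/8 = 2133*(5*(-1/39))/8 = (2133/8)*(-5/39) = -3555/104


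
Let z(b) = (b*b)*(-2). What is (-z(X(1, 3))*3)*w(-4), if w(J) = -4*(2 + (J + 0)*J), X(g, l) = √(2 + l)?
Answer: -2160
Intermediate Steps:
z(b) = -2*b² (z(b) = b²*(-2) = -2*b²)
w(J) = -8 - 4*J² (w(J) = -4*(2 + J*J) = -4*(2 + J²) = -8 - 4*J²)
(-z(X(1, 3))*3)*w(-4) = (-(-2)*(√(2 + 3))²*3)*(-8 - 4*(-4)²) = (-(-2)*(√5)²*3)*(-8 - 4*16) = (-(-2)*5*3)*(-8 - 64) = (-1*(-10)*3)*(-72) = (10*3)*(-72) = 30*(-72) = -2160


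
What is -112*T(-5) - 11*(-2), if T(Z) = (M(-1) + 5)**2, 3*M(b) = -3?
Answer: -1770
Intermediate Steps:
M(b) = -1 (M(b) = (1/3)*(-3) = -1)
T(Z) = 16 (T(Z) = (-1 + 5)**2 = 4**2 = 16)
-112*T(-5) - 11*(-2) = -112*16 - 11*(-2) = -1792 + 22 = -1770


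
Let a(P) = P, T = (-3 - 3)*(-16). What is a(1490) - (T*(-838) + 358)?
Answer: 81580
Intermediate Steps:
T = 96 (T = -6*(-16) = 96)
a(1490) - (T*(-838) + 358) = 1490 - (96*(-838) + 358) = 1490 - (-80448 + 358) = 1490 - 1*(-80090) = 1490 + 80090 = 81580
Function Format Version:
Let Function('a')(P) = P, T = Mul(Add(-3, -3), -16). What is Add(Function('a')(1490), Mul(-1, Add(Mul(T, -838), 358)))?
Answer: 81580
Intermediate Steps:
T = 96 (T = Mul(-6, -16) = 96)
Add(Function('a')(1490), Mul(-1, Add(Mul(T, -838), 358))) = Add(1490, Mul(-1, Add(Mul(96, -838), 358))) = Add(1490, Mul(-1, Add(-80448, 358))) = Add(1490, Mul(-1, -80090)) = Add(1490, 80090) = 81580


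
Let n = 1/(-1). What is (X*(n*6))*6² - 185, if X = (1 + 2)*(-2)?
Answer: 1111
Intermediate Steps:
X = -6 (X = 3*(-2) = -6)
n = -1
(X*(n*6))*6² - 185 = -(-6)*6*6² - 185 = -6*(-6)*36 - 185 = 36*36 - 185 = 1296 - 185 = 1111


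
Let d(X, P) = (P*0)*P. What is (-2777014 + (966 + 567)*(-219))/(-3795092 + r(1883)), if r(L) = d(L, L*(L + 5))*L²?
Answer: 3112741/3795092 ≈ 0.82020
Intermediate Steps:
d(X, P) = 0 (d(X, P) = 0*P = 0)
r(L) = 0 (r(L) = 0*L² = 0)
(-2777014 + (966 + 567)*(-219))/(-3795092 + r(1883)) = (-2777014 + (966 + 567)*(-219))/(-3795092 + 0) = (-2777014 + 1533*(-219))/(-3795092) = (-2777014 - 335727)*(-1/3795092) = -3112741*(-1/3795092) = 3112741/3795092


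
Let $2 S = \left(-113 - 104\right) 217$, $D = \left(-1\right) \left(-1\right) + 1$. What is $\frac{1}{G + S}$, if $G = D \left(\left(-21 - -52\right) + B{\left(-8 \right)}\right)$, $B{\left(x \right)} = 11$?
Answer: $- \frac{2}{46921} \approx -4.2625 \cdot 10^{-5}$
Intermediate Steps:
$D = 2$ ($D = 1 + 1 = 2$)
$S = - \frac{47089}{2}$ ($S = \frac{\left(-113 - 104\right) 217}{2} = \frac{\left(-217\right) 217}{2} = \frac{1}{2} \left(-47089\right) = - \frac{47089}{2} \approx -23545.0$)
$G = 84$ ($G = 2 \left(\left(-21 - -52\right) + 11\right) = 2 \left(\left(-21 + 52\right) + 11\right) = 2 \left(31 + 11\right) = 2 \cdot 42 = 84$)
$\frac{1}{G + S} = \frac{1}{84 - \frac{47089}{2}} = \frac{1}{- \frac{46921}{2}} = - \frac{2}{46921}$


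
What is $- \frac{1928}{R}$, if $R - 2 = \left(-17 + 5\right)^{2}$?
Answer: $- \frac{964}{73} \approx -13.205$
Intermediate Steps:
$R = 146$ ($R = 2 + \left(-17 + 5\right)^{2} = 2 + \left(-12\right)^{2} = 2 + 144 = 146$)
$- \frac{1928}{R} = - \frac{1928}{146} = \left(-1928\right) \frac{1}{146} = - \frac{964}{73}$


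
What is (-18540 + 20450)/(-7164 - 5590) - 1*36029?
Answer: -229757888/6377 ≈ -36029.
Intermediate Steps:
(-18540 + 20450)/(-7164 - 5590) - 1*36029 = 1910/(-12754) - 36029 = 1910*(-1/12754) - 36029 = -955/6377 - 36029 = -229757888/6377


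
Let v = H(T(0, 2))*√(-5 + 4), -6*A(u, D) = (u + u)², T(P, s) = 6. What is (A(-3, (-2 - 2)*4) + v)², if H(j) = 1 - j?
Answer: 11 + 60*I ≈ 11.0 + 60.0*I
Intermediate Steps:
A(u, D) = -2*u²/3 (A(u, D) = -(u + u)²/6 = -4*u²/6 = -2*u²/3)
v = -5*I (v = (1 - 1*6)*√(-5 + 4) = (1 - 6)*√(-1) = -5*I ≈ -5.0*I)
(A(-3, (-2 - 2)*4) + v)² = (-⅔*(-3)² - 5*I)² = (-⅔*9 - 5*I)² = (-6 - 5*I)²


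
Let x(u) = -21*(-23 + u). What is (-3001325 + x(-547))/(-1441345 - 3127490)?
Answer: 597871/913767 ≈ 0.65429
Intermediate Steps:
x(u) = 483 - 21*u
(-3001325 + x(-547))/(-1441345 - 3127490) = (-3001325 + (483 - 21*(-547)))/(-1441345 - 3127490) = (-3001325 + (483 + 11487))/(-4568835) = (-3001325 + 11970)*(-1/4568835) = -2989355*(-1/4568835) = 597871/913767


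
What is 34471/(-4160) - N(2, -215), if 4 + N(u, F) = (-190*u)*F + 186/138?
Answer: -7817595073/95680 ≈ -81706.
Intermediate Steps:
N(u, F) = -61/23 - 190*F*u (N(u, F) = -4 + ((-190*u)*F + 186/138) = -4 + (-190*F*u + 186*(1/138)) = -4 + (-190*F*u + 31/23) = -4 + (31/23 - 190*F*u) = -61/23 - 190*F*u)
34471/(-4160) - N(2, -215) = 34471/(-4160) - (-61/23 - 190*(-215)*2) = 34471*(-1/4160) - (-61/23 + 81700) = -34471/4160 - 1*1879039/23 = -34471/4160 - 1879039/23 = -7817595073/95680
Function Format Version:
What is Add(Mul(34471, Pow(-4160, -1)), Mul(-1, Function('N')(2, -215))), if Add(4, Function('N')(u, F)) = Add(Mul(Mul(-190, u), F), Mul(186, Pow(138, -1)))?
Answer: Rational(-7817595073, 95680) ≈ -81706.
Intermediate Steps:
Function('N')(u, F) = Add(Rational(-61, 23), Mul(-190, F, u)) (Function('N')(u, F) = Add(-4, Add(Mul(Mul(-190, u), F), Mul(186, Pow(138, -1)))) = Add(-4, Add(Mul(-190, F, u), Mul(186, Rational(1, 138)))) = Add(-4, Add(Mul(-190, F, u), Rational(31, 23))) = Add(-4, Add(Rational(31, 23), Mul(-190, F, u))) = Add(Rational(-61, 23), Mul(-190, F, u)))
Add(Mul(34471, Pow(-4160, -1)), Mul(-1, Function('N')(2, -215))) = Add(Mul(34471, Pow(-4160, -1)), Mul(-1, Add(Rational(-61, 23), Mul(-190, -215, 2)))) = Add(Mul(34471, Rational(-1, 4160)), Mul(-1, Add(Rational(-61, 23), 81700))) = Add(Rational(-34471, 4160), Mul(-1, Rational(1879039, 23))) = Add(Rational(-34471, 4160), Rational(-1879039, 23)) = Rational(-7817595073, 95680)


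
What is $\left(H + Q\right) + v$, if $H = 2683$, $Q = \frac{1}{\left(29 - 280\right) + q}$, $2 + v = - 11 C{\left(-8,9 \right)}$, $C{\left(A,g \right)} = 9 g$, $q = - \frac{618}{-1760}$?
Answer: $\frac{394821210}{220571} \approx 1790.0$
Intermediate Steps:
$q = \frac{309}{880}$ ($q = \left(-618\right) \left(- \frac{1}{1760}\right) = \frac{309}{880} \approx 0.35114$)
$v = -893$ ($v = -2 - 11 \cdot 9 \cdot 9 = -2 - 891 = -893$)
$Q = - \frac{880}{220571}$ ($Q = \frac{1}{\left(29 - 280\right) + \frac{309}{880}} = \frac{1}{-251 + \frac{309}{880}} = \frac{1}{- \frac{220571}{880}} = - \frac{880}{220571} \approx -0.0039896$)
$\left(H + Q\right) + v = \left(2683 - \frac{880}{220571}\right) - 893 = \frac{591791113}{220571} - 893 = \frac{394821210}{220571}$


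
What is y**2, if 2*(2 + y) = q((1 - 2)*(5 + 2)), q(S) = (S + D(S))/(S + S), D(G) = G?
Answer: 9/4 ≈ 2.2500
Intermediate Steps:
q(S) = 1 (q(S) = (S + S)/(S + S) = (2*S)/((2*S)) = (2*S)*(1/(2*S)) = 1)
y = -3/2 (y = -2 + (1/2)*1 = -2 + 1/2 = -3/2 ≈ -1.5000)
y**2 = (-3/2)**2 = 9/4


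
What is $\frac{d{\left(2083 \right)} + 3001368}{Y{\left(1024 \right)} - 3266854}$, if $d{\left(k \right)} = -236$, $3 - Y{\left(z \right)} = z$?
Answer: $- \frac{3001132}{3267875} \approx -0.91837$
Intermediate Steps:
$Y{\left(z \right)} = 3 - z$
$\frac{d{\left(2083 \right)} + 3001368}{Y{\left(1024 \right)} - 3266854} = \frac{-236 + 3001368}{\left(3 - 1024\right) - 3266854} = \frac{3001132}{\left(3 - 1024\right) - 3266854} = \frac{3001132}{-1021 - 3266854} = \frac{3001132}{-3267875} = 3001132 \left(- \frac{1}{3267875}\right) = - \frac{3001132}{3267875}$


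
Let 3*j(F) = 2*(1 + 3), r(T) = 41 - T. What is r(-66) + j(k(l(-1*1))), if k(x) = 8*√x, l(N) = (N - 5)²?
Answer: 329/3 ≈ 109.67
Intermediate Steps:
l(N) = (-5 + N)²
j(F) = 8/3 (j(F) = (2*(1 + 3))/3 = (2*4)/3 = (⅓)*8 = 8/3)
r(-66) + j(k(l(-1*1))) = (41 - 1*(-66)) + 8/3 = (41 + 66) + 8/3 = 107 + 8/3 = 329/3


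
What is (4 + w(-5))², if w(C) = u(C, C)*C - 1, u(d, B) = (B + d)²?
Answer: 247009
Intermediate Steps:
w(C) = -1 + 4*C³ (w(C) = (C + C)²*C - 1 = (2*C)²*C - 1 = (4*C²)*C - 1 = 4*C³ - 1 = -1 + 4*C³)
(4 + w(-5))² = (4 + (-1 + 4*(-5)³))² = (4 + (-1 + 4*(-125)))² = (4 + (-1 - 500))² = (4 - 501)² = (-497)² = 247009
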